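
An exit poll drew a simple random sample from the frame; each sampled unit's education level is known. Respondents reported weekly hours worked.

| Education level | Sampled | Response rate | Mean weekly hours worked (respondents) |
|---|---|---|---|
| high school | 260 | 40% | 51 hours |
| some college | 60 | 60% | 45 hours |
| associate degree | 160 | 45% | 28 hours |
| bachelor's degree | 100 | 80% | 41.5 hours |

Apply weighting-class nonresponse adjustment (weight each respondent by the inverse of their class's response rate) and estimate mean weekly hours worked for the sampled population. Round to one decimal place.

Inverse-response-rate weighting restores each class to its sampled count, so class totals weight by n_sampled:
  high school: 260 × 51 = 13,260
  some college: 60 × 45 = 2700
  associate degree: 160 × 28 = 4480
  bachelor's degree: 100 × 41.5 = 4150
Adjusted estimate = 24,590 / 580 = 42.3966 → 42.4.

42.4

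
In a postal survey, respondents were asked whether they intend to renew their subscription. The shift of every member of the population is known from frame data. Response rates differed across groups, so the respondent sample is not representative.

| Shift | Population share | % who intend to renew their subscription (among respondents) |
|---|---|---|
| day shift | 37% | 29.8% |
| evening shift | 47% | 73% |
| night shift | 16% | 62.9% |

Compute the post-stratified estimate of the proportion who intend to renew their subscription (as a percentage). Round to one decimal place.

Each cell contributes population-share × respondent value:
  day shift: 0.37 × 29.8 = 11.026
  evening shift: 0.47 × 73 = 34.31
  night shift: 0.16 × 62.9 = 10.064
Post-stratified estimate = 55.4 → 55.4%.

55.4%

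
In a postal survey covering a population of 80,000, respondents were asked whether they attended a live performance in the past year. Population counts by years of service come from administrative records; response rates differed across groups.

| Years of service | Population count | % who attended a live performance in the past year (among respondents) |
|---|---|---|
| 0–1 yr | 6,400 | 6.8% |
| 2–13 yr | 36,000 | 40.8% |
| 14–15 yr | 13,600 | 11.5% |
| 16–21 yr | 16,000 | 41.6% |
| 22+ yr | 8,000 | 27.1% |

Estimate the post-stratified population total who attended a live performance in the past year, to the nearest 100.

25,500

Each cell contributes its population count × the respondent rate:
  0–1 yr: 6,400 × 6.8% = 435.2
  2–13 yr: 36,000 × 40.8% = 14,688
  14–15 yr: 13,600 × 11.5% = 1564
  16–21 yr: 16,000 × 41.6% = 6656
  22+ yr: 8,000 × 27.1% = 2168
Estimated total = 25511.2 → 25,500.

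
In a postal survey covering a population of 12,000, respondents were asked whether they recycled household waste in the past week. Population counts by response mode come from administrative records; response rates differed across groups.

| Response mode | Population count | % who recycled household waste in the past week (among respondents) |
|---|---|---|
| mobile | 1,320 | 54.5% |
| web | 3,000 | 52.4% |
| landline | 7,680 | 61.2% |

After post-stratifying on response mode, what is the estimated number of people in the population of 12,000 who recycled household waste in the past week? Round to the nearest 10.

Each cell contributes its population count × the respondent rate:
  mobile: 1,320 × 54.5% = 719.4
  web: 3,000 × 52.4% = 1572
  landline: 7,680 × 61.2% = 4700.16
Estimated total = 6991.56 → 6,990.

6,990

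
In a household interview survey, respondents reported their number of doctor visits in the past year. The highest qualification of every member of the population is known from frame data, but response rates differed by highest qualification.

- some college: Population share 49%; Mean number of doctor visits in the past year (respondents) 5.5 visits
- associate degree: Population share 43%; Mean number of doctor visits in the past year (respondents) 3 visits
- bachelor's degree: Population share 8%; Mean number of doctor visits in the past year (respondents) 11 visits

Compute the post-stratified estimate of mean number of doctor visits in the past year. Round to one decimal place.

4.9

Each cell contributes population-share × respondent value:
  some college: 0.49 × 5.5 = 2.695
  associate degree: 0.43 × 3 = 1.29
  bachelor's degree: 0.08 × 11 = 0.88
Post-stratified estimate = 4.865 → 4.9.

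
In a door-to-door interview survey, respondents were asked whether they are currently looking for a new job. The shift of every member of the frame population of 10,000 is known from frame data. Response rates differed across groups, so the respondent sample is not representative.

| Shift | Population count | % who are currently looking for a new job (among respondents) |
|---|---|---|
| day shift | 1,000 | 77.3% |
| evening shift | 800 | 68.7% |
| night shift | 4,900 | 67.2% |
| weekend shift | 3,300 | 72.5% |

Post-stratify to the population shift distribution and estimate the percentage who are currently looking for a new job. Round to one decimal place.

Weight each group's respondent value by its population share:
  day shift: (1,000/10,000) × 77.3 = 7.73
  evening shift: (800/10,000) × 68.7 = 5.496
  night shift: (4,900/10,000) × 67.2 = 32.928
  weekend shift: (3,300/10,000) × 72.5 = 23.925
Post-stratified estimate = 70.079 → 70.1%.

70.1%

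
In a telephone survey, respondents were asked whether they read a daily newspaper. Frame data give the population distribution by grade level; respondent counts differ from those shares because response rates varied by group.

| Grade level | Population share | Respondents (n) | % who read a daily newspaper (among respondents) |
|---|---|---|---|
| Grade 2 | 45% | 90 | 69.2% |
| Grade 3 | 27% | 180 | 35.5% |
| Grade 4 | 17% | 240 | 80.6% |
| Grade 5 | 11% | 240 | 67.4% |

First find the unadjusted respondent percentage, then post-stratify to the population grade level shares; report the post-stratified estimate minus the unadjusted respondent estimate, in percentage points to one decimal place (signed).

-2.3 percentage points

Without adjustment, the pooled respondent share is:
  (90/750)×69.2 + (180/750)×35.5 + (240/750)×80.6 + (240/750)×67.4 = 64.184%
Post-stratified estimate weights by population shares:
  0.45×69.2 + 0.27×35.5 + 0.17×80.6 + 0.11×67.4 = 61.841%
Difference = 61.841 − 64.184 = -2.343 pp.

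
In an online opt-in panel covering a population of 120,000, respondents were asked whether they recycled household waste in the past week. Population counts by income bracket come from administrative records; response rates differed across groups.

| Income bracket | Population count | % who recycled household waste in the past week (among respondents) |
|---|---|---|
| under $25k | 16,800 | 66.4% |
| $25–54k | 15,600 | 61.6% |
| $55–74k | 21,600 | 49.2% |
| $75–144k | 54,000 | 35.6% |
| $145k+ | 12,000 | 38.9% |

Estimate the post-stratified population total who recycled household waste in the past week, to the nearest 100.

55,300

Each cell contributes its population count × the respondent rate:
  under $25k: 16,800 × 66.4% = 11155.2
  $25–54k: 15,600 × 61.6% = 9609.6
  $55–74k: 21,600 × 49.2% = 10627.2
  $75–144k: 54,000 × 35.6% = 19,224
  $145k+: 12,000 × 38.9% = 4668
Estimated total = 55,284 → 55,300.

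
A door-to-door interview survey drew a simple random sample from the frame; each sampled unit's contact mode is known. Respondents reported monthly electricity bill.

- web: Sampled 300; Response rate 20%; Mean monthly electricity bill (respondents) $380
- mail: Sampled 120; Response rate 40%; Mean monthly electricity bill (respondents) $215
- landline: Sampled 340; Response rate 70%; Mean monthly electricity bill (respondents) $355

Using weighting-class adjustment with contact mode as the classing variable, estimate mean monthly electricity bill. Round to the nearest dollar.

Weighting each respondent by the inverse class response rate inflates each class back to its sampled size, so the class weight is n_sampled:
  web: 300 × 380 = 114,000
  mail: 120 × 215 = 25,800
  landline: 340 × 355 = 120,700
Adjusted estimate = 260,500 / 760 = 342.763 → $343.

$343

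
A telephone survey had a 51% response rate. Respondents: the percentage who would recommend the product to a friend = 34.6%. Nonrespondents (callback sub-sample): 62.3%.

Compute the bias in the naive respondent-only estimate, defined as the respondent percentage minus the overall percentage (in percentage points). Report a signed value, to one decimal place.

-13.6 percentage points

Nonresponse fraction = 1 − 0.51 = 0.49.
Bias = (nonresponse fraction) × (respondent percentage − nonrespondent percentage)
     = 0.49 × (34.6 − 62.3) = 0.49 × -27.7 = -13.573.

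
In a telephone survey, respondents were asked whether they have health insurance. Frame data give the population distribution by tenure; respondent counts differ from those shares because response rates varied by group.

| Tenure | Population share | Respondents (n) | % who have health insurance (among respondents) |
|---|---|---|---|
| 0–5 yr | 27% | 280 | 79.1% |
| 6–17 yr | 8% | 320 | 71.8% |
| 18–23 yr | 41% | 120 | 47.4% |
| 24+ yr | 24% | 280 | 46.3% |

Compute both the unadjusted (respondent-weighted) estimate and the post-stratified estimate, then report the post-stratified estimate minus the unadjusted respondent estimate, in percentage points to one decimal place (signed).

Unadjusted (pooled respondent) estimate weights by respondent counts:
  (280/1000)×79.1 + (320/1000)×71.8 + (120/1000)×47.4 + (280/1000)×46.3 = 63.776%
Reweighting by population tenure shares:
  0.27×79.1 + 0.08×71.8 + 0.41×47.4 + 0.24×46.3 = 57.647%
Difference = 57.647 − 63.776 = -6.129 pp.

-6.1 percentage points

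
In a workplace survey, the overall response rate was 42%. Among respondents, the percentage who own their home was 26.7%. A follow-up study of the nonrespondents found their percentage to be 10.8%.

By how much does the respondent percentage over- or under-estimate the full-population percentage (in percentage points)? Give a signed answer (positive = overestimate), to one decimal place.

Nonresponse fraction = 1 − 0.42 = 0.58.
Bias = (nonresponse fraction) × (respondent percentage − nonrespondent percentage)
     = 0.58 × (26.7 − 10.8) = 0.58 × 15.9 = 9.222.

+9.2 percentage points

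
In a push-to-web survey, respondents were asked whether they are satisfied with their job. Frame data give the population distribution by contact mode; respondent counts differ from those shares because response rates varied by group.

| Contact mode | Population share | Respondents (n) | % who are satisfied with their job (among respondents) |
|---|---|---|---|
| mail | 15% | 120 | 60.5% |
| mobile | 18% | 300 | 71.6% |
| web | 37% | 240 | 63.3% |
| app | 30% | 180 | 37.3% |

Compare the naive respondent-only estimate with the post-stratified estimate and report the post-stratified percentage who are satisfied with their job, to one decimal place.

Unadjusted (pooled respondent) estimate weights by respondent counts:
  (120/840)×60.5 + (300/840)×71.6 + (240/840)×63.3 + (180/840)×37.3 = 60.2929%
Reweighting by population contact mode shares:
  0.15×60.5 + 0.18×71.6 + 0.37×63.3 + 0.3×37.3 = 56.574%

56.6%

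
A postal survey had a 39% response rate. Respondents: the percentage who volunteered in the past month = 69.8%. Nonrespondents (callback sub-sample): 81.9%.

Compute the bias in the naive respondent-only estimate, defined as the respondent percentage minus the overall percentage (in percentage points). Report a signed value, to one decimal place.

Nonresponse fraction = 1 − 0.39 = 0.61.
Bias = (nonresponse fraction) × (respondent percentage − nonrespondent percentage)
     = 0.61 × (69.8 − 81.9) = 0.61 × -12.1 = -7.381.

-7.4 percentage points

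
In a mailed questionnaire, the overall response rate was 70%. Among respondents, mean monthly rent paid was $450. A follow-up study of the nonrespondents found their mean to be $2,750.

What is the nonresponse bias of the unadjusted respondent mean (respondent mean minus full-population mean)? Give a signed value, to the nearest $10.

-$690

Nonresponse fraction = 1 − 0.7 = 0.3.
Bias = (nonresponse fraction) × (respondent mean − nonrespondent mean)
     = 0.3 × (450 − 2750) = 0.3 × -2300 = -690.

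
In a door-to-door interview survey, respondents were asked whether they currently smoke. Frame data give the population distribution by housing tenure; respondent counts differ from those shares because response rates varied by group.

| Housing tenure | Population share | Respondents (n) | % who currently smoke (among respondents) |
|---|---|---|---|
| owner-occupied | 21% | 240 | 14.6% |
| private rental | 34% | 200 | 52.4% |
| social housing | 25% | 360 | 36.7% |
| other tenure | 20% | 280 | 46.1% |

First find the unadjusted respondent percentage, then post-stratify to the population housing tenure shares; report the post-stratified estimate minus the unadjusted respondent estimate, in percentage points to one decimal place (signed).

Naive respondent-only estimate (weights = respondent counts):
  (240/1080)×14.6 + (200/1080)×52.4 + (360/1080)×36.7 + (280/1080)×46.1 = 37.1333%
Post-stratified estimate weights by population shares:
  0.21×14.6 + 0.34×52.4 + 0.25×36.7 + 0.2×46.1 = 39.277%
Difference = 39.277 − 37.1333 = 2.1437 pp.

+2.1 percentage points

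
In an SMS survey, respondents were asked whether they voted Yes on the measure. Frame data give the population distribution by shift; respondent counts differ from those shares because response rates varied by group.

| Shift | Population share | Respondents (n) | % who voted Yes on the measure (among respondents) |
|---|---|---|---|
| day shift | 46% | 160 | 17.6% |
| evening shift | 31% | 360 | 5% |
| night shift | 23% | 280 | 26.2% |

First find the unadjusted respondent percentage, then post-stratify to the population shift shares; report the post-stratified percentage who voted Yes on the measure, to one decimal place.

15.7%

Unadjusted (pooled respondent) estimate weights by respondent counts:
  (160/800)×17.6 + (360/800)×5 + (280/800)×26.2 = 14.94%
Post-stratifying to population shares instead:
  0.46×17.6 + 0.31×5 + 0.23×26.2 = 15.672%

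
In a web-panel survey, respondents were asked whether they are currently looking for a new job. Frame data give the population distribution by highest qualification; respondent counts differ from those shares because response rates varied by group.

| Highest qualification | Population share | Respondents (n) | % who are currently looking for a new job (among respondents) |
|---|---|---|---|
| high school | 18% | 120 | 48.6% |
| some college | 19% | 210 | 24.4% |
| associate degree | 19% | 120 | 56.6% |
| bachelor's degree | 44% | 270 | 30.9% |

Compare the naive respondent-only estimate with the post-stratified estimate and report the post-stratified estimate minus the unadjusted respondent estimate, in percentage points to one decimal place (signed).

+1.5 percentage points

Unadjusted (pooled respondent) estimate weights by respondent counts:
  (120/720)×48.6 + (210/720)×24.4 + (120/720)×56.6 + (270/720)×30.9 = 36.2375%
Post-stratifying to population shares instead:
  0.18×48.6 + 0.19×24.4 + 0.19×56.6 + 0.44×30.9 = 37.734%
Difference = 37.734 − 36.2375 = 1.4965 pp.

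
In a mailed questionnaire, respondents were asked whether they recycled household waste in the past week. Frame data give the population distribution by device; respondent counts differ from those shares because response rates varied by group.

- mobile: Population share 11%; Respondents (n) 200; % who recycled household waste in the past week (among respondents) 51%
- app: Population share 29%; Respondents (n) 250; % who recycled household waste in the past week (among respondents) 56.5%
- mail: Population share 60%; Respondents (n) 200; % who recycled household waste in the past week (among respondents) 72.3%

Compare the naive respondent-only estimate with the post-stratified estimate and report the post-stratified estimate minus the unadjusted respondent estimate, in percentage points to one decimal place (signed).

+5.7 percentage points

Naive respondent-only estimate (weights = respondent counts):
  (200/650)×51 + (250/650)×56.5 + (200/650)×72.3 = 59.6692%
Post-stratified estimate weights by population shares:
  0.11×51 + 0.29×56.5 + 0.6×72.3 = 65.375%
Difference = 65.375 − 59.6692 = 5.7058 pp.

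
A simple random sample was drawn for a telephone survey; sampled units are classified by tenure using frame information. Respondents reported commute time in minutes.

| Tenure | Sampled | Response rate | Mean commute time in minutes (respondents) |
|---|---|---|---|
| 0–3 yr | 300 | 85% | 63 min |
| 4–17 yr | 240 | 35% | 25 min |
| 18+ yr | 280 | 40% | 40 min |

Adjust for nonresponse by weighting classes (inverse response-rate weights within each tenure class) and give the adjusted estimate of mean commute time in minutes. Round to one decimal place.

Inverse-response-rate weighting restores each class to its sampled count, so class totals weight by n_sampled:
  0–3 yr: 300 × 63 = 18,900
  4–17 yr: 240 × 25 = 6000
  18+ yr: 280 × 40 = 11,200
Adjusted estimate = 36,100 / 820 = 44.0244 → 44.0.

44.0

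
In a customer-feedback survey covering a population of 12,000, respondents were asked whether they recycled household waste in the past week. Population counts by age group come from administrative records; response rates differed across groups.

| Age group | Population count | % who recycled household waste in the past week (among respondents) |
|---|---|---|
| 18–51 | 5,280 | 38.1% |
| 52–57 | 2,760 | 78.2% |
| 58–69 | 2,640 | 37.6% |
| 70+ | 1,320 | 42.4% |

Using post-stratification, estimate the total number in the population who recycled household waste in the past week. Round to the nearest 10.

5,720

Estimated count per cell = population count × respondent percentage:
  18–51: 5,280 × 38.1% = 2011.68
  52–57: 2,760 × 78.2% = 2158.32
  58–69: 2,640 × 37.6% = 992.64
  70+: 1,320 × 42.4% = 559.68
Estimated total = 5722.32 → 5,720.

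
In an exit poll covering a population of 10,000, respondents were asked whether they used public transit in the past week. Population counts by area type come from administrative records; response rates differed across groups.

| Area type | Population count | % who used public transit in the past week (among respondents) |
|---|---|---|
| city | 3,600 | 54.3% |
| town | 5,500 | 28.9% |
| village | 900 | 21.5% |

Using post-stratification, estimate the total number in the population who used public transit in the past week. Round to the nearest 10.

3,740

Each cell contributes its population count × the respondent rate:
  city: 3,600 × 54.3% = 1954.8
  town: 5,500 × 28.9% = 1589.5
  village: 900 × 21.5% = 193.5
Estimated total = 3737.8 → 3,740.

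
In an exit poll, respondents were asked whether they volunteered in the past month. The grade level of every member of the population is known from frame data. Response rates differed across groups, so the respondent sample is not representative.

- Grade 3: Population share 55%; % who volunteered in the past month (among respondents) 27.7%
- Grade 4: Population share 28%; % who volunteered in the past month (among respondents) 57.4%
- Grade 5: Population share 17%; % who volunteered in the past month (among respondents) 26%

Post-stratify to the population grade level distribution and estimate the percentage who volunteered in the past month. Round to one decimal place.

Weight each group's respondent value by its population share:
  Grade 3: 0.55 × 27.7 = 15.235
  Grade 4: 0.28 × 57.4 = 16.072
  Grade 5: 0.17 × 26 = 4.42
Post-stratified estimate = 35.727 → 35.7%.

35.7%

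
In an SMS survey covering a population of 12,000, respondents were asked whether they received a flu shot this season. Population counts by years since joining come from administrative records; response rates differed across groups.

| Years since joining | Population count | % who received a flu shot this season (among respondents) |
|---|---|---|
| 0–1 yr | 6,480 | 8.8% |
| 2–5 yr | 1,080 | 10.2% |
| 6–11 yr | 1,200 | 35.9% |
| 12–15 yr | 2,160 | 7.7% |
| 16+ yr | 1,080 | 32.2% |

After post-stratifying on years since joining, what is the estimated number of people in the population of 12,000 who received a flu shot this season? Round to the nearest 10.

Each cell contributes its population count × the respondent rate:
  0–1 yr: 6,480 × 8.8% = 570.24
  2–5 yr: 1,080 × 10.2% = 110.16
  6–11 yr: 1,200 × 35.9% = 430.8
  12–15 yr: 2,160 × 7.7% = 166.32
  16+ yr: 1,080 × 32.2% = 347.76
Estimated total = 1625.28 → 1,630.

1,630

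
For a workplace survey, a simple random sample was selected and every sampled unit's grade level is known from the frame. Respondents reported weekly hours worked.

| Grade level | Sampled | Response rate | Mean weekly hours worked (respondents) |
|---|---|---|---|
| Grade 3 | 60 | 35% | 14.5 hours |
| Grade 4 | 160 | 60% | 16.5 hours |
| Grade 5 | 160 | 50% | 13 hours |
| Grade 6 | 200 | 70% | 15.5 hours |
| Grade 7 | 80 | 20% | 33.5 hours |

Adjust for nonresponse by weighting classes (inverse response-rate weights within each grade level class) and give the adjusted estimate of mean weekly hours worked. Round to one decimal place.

Weighting each respondent by the inverse class response rate inflates each class back to its sampled size, so the class weight is n_sampled:
  Grade 3: 60 × 14.5 = 870
  Grade 4: 160 × 16.5 = 2640
  Grade 5: 160 × 13 = 2080
  Grade 6: 200 × 15.5 = 3100
  Grade 7: 80 × 33.5 = 2680
Adjusted estimate = 11,370 / 660 = 17.2273 → 17.2.

17.2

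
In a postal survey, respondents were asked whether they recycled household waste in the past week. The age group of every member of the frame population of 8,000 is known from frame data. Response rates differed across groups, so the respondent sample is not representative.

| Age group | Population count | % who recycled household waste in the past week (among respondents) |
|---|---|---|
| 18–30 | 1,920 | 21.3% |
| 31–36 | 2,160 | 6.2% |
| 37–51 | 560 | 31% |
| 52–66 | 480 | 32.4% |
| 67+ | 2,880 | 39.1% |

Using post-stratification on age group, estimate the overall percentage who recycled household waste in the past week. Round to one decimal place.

Post-stratification weights by population share, not respondent share:
  18–30: (1,920/8,000) × 21.3 = 5.112
  31–36: (2,160/8,000) × 6.2 = 1.674
  37–51: (560/8,000) × 31 = 2.17
  52–66: (480/8,000) × 32.4 = 1.944
  67+: (2,880/8,000) × 39.1 = 14.076
Post-stratified estimate = 24.976 → 25.0%.

25.0%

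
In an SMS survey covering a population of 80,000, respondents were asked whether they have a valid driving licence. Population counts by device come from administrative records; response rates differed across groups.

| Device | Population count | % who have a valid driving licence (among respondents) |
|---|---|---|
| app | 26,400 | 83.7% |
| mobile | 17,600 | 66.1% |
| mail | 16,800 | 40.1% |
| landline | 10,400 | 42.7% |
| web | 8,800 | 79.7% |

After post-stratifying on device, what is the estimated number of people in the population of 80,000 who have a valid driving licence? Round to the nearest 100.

51,900

Apply each group's respondent rate to its population count:
  app: 26,400 × 83.7% = 22096.8
  mobile: 17,600 × 66.1% = 11633.6
  mail: 16,800 × 40.1% = 6736.8
  landline: 10,400 × 42.7% = 4440.8
  web: 8,800 × 79.7% = 7013.6
Estimated total = 51921.6 → 51,900.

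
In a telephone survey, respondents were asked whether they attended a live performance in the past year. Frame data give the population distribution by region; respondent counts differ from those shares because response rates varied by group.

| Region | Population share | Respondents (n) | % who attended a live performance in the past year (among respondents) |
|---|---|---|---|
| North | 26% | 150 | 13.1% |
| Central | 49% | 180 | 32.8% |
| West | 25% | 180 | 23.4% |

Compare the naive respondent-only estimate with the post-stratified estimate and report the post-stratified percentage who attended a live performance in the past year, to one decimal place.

25.3%

Naive respondent-only estimate (weights = respondent counts):
  (150/510)×13.1 + (180/510)×32.8 + (180/510)×23.4 = 23.6882%
Post-stratifying to population shares instead:
  0.26×13.1 + 0.49×32.8 + 0.25×23.4 = 25.328%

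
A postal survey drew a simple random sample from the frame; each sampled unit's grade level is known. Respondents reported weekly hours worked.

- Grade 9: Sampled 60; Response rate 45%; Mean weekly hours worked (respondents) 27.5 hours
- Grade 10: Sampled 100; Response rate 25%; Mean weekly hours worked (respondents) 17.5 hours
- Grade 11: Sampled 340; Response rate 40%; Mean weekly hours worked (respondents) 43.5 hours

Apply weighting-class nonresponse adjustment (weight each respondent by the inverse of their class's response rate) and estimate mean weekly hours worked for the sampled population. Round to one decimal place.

36.4

Each respondent's weight = sampled/responded in their class; summing within a class gives n_sampled, so:
  Grade 9: 60 × 27.5 = 1650
  Grade 10: 100 × 17.5 = 1750
  Grade 11: 340 × 43.5 = 14,790
Adjusted estimate = 18,190 / 500 = 36.38 → 36.4.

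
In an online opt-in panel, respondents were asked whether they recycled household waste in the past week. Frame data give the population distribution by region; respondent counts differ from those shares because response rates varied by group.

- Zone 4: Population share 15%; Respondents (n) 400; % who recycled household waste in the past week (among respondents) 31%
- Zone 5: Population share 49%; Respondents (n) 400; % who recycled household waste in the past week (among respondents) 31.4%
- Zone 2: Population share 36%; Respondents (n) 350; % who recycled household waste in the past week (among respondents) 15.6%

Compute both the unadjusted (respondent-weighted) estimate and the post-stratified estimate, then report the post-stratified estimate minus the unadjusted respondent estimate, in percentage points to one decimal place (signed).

-0.8 percentage points

Unadjusted (pooled respondent) estimate weights by respondent counts:
  (400/1150)×31 + (400/1150)×31.4 + (350/1150)×15.6 = 26.4522%
Reweighting by population region shares:
  0.15×31 + 0.49×31.4 + 0.36×15.6 = 25.652%
Difference = 25.652 − 26.4522 = -0.8002 pp.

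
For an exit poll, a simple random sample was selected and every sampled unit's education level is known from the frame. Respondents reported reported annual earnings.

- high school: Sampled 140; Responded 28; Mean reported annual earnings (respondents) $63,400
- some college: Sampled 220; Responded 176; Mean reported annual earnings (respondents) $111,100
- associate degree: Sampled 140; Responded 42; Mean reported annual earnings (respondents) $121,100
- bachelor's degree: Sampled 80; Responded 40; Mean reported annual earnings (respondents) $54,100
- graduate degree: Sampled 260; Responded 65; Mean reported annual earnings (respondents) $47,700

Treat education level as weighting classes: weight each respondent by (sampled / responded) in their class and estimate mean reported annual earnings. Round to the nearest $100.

Class response rates: high school 28/140 = 20%, some college 176/220 = 80%, associate degree 42/140 = 30%, bachelor's degree 40/80 = 50%, graduate degree 65/260 = 25%.
Weighting each respondent by the inverse class response rate inflates each class back to its sampled size, so the class weight is n_sampled:
  high school: 140 × 63,400 = 8,876,000
  some college: 220 × 111,100 = 24,442,000
  associate degree: 140 × 121,100 = 16,954,000
  bachelor's degree: 80 × 54,100 = 4,328,000
  graduate degree: 260 × 47,700 = 12,402,000
Adjusted estimate = 67,002,000 / 840 = 79764.3 → $79,800.

$79,800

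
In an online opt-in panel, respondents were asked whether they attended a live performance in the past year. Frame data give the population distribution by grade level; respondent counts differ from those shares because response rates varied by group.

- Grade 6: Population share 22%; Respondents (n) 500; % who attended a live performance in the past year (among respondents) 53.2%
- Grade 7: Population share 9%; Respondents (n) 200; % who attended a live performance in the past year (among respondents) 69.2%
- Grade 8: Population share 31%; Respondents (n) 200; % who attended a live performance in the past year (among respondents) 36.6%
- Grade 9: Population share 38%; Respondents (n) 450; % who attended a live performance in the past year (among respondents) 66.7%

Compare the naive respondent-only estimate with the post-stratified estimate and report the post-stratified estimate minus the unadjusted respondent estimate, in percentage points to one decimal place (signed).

-3.0 percentage points

Unadjusted (pooled respondent) estimate weights by respondent counts:
  (500/1350)×53.2 + (200/1350)×69.2 + (200/1350)×36.6 + (450/1350)×66.7 = 57.6111%
Post-stratifying to population shares instead:
  0.22×53.2 + 0.09×69.2 + 0.31×36.6 + 0.38×66.7 = 54.624%
Difference = 54.624 − 57.6111 = -2.9871 pp.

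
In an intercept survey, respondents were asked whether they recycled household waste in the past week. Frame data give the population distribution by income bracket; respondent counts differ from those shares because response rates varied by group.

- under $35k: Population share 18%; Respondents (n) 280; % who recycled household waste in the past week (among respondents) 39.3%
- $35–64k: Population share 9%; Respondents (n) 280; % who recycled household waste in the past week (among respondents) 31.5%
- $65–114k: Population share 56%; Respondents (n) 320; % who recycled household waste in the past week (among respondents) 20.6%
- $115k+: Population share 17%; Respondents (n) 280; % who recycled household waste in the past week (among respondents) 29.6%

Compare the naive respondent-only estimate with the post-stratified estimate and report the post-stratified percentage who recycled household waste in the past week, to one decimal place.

26.5%

Naive respondent-only estimate (weights = respondent counts):
  (280/1160)×39.3 + (280/1160)×31.5 + (320/1160)×20.6 + (280/1160)×29.6 = 29.9172%
Post-stratifying to population shares instead:
  0.18×39.3 + 0.09×31.5 + 0.56×20.6 + 0.17×29.6 = 26.477%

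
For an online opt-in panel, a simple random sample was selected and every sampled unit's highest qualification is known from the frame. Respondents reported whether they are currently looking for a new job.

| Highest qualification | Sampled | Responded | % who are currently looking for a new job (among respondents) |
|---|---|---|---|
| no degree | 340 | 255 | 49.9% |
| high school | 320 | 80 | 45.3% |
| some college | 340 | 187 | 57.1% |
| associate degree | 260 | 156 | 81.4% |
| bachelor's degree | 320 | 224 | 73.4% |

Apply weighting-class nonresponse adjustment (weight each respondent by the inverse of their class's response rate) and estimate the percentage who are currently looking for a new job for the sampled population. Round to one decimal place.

60.5%

Response rates by class: no degree 255/340 = 75%, high school 80/320 = 25%, some college 187/340 = 55%, associate degree 156/260 = 60%, bachelor's degree 224/320 = 70%.
Inverse-response-rate weighting restores each class to its sampled count, so class totals weight by n_sampled:
  no degree: 340 × 49.9 = 16,966
  high school: 320 × 45.3 = 14,496
  some college: 340 × 57.1 = 19,414
  associate degree: 260 × 81.4 = 21,164
  bachelor's degree: 320 × 73.4 = 23,488
Adjusted estimate = 95,528 / 1,580 = 60.4608 → 60.5%.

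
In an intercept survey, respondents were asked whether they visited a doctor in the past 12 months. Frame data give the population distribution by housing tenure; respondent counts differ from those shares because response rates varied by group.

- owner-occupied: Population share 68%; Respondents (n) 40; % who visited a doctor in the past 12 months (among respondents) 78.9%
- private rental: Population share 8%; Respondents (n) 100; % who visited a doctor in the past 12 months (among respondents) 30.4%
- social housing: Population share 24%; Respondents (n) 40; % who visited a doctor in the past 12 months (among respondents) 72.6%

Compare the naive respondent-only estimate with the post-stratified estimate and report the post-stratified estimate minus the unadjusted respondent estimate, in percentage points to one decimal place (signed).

Without adjustment, the pooled respondent share is:
  (40/180)×78.9 + (100/180)×30.4 + (40/180)×72.6 = 50.5556%
Post-stratified estimate weights by population shares:
  0.68×78.9 + 0.08×30.4 + 0.24×72.6 = 73.508%
Difference = 73.508 − 50.5556 = 22.9524 pp.

+23.0 percentage points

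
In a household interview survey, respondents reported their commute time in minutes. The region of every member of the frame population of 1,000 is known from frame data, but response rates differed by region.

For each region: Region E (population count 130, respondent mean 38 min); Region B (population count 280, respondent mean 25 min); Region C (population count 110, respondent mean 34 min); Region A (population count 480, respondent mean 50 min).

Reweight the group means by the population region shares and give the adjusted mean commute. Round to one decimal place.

Reweight to the known region distribution:
  Region E: (130/1,000) × 38 = 4.94
  Region B: (280/1,000) × 25 = 7
  Region C: (110/1,000) × 34 = 3.74
  Region A: (480/1,000) × 50 = 24
Post-stratified estimate = 39.68 → 39.7.

39.7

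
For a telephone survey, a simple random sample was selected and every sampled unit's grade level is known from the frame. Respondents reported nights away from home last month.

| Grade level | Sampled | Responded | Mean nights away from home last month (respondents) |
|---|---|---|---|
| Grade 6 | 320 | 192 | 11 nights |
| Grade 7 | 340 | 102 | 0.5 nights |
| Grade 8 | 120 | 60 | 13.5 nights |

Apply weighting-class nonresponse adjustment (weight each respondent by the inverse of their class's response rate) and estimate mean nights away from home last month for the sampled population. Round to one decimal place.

Class response rates: Grade 6 192/320 = 60%, Grade 7 102/340 = 30%, Grade 8 60/120 = 50%.
Weighting each respondent by the inverse class response rate inflates each class back to its sampled size, so the class weight is n_sampled:
  Grade 6: 320 × 11 = 3520
  Grade 7: 340 × 0.5 = 170
  Grade 8: 120 × 13.5 = 1620
Adjusted estimate = 5310 / 780 = 6.80769 → 6.8.

6.8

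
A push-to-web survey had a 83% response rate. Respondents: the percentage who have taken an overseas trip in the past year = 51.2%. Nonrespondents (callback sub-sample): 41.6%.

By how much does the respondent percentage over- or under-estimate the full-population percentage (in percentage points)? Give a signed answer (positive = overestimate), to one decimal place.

+1.6 percentage points

Nonresponse fraction = 1 − 0.83 = 0.17.
Bias = (nonresponse fraction) × (respondent percentage − nonrespondent percentage)
     = 0.17 × (51.2 − 41.6) = 0.17 × 9.6 = 1.632.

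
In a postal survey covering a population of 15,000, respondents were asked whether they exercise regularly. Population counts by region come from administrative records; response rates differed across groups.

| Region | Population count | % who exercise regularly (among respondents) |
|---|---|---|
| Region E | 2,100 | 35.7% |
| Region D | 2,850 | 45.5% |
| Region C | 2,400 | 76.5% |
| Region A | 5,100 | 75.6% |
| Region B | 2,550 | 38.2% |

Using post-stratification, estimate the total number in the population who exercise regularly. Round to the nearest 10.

8,710

Each cell contributes its population count × the respondent rate:
  Region E: 2,100 × 35.7% = 749.7
  Region D: 2,850 × 45.5% = 1296.75
  Region C: 2,400 × 76.5% = 1836
  Region A: 5,100 × 75.6% = 3855.6
  Region B: 2,550 × 38.2% = 974.1
Estimated total = 8712.15 → 8,710.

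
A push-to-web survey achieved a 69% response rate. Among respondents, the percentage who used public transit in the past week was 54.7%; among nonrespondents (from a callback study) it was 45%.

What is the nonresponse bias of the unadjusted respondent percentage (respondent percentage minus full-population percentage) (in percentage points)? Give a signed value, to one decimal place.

Nonresponse fraction = 1 − 0.69 = 0.31.
Bias = (nonresponse fraction) × (respondent percentage − nonrespondent percentage)
     = 0.31 × (54.7 − 45) = 0.31 × 9.7 = 3.007.

+3.0 percentage points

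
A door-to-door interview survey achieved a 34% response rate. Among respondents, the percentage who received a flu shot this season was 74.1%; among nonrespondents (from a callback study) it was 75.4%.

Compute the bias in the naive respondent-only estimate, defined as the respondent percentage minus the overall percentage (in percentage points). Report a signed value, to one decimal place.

-0.9 percentage points

Nonresponse fraction = 1 − 0.34 = 0.66.
Bias = (nonresponse fraction) × (respondent percentage − nonrespondent percentage)
     = 0.66 × (74.1 − 75.4) = 0.66 × -1.3 = -0.858.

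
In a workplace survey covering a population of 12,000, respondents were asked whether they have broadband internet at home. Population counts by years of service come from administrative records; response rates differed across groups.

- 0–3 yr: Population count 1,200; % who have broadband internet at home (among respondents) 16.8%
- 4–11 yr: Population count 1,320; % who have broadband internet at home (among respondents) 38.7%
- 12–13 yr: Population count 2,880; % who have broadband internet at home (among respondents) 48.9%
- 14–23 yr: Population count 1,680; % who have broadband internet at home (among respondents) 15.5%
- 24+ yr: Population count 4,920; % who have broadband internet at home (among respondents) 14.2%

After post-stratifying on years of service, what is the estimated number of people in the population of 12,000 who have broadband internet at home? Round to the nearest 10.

Apply each group's respondent rate to its population count:
  0–3 yr: 1,200 × 16.8% = 201.6
  4–11 yr: 1,320 × 38.7% = 510.84
  12–13 yr: 2,880 × 48.9% = 1408.32
  14–23 yr: 1,680 × 15.5% = 260.4
  24+ yr: 4,920 × 14.2% = 698.64
Estimated total = 3079.8 → 3,080.

3,080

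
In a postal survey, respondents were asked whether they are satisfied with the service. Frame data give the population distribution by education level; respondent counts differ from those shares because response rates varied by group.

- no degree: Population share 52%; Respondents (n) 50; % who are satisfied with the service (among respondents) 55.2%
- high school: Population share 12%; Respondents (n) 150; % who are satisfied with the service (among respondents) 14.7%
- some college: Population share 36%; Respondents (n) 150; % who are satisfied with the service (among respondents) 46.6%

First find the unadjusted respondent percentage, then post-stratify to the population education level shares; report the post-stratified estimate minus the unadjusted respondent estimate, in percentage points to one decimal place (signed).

Unadjusted (pooled respondent) estimate weights by respondent counts:
  (50/350)×55.2 + (150/350)×14.7 + (150/350)×46.6 = 34.1571%
Post-stratified estimate weights by population shares:
  0.52×55.2 + 0.12×14.7 + 0.36×46.6 = 47.244%
Difference = 47.244 − 34.1571 = 13.0869 pp.

+13.1 percentage points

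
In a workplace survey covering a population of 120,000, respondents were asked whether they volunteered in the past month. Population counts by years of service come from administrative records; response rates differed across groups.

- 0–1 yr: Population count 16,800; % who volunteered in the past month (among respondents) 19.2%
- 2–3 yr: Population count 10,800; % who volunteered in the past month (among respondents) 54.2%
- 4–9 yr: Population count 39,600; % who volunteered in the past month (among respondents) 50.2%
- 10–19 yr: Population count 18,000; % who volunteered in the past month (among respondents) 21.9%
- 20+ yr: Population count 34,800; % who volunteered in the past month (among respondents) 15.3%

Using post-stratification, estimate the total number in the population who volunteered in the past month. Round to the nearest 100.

Apply each group's respondent rate to its population count:
  0–1 yr: 16,800 × 19.2% = 3225.6
  2–3 yr: 10,800 × 54.2% = 5853.6
  4–9 yr: 39,600 × 50.2% = 19879.2
  10–19 yr: 18,000 × 21.9% = 3942
  20+ yr: 34,800 × 15.3% = 5324.4
Estimated total = 38224.8 → 38,200.

38,200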